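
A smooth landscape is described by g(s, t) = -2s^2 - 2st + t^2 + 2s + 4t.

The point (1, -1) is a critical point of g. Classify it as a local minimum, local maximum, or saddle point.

The Hessian of g is constant: H = [[-4, -2], [-2, 2]].
det(H) = (-4)·2 − (-2)² = -12.
Since det(H) < 0, H is indefinite and the critical point is a saddle point.

saddle point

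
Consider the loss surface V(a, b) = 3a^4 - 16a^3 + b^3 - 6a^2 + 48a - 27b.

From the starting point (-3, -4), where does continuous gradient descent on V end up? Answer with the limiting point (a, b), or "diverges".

diverges

V is separable, so gradient descent decouples: a follows -∂V/∂a, b follows -∂V/∂b.
∂V/∂a = 12(a - 4)(a - 1)(a + 1); at a=-3 this is -672, so a increases.
∂V/∂b = 3(b - 3)(b + 3); at b=-4 this is 21, so b decreases.
The b-coordinate has no critical point in that direction and runs off to infinity.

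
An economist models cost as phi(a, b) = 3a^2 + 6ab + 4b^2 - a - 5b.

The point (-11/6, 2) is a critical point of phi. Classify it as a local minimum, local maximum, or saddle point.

local minimum

The Hessian of phi is constant: H = [[6, 6], [6, 8]].
det(H) = 6·8 − 6² = 12.
det(H) > 0 and tr(H) = 14 > 0, so H is positive definite and the point is a local minimum.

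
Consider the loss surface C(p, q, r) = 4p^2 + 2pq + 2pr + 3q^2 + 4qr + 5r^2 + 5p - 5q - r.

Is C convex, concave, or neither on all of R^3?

C is quadratic, so its Hessian is the constant matrix H = [[8, 2, 2], [2, 6, 4], [2, 4, 10]].
Leading principal minors: 8, 44, 320.
All positive ⇒ H ≻ 0 ⇒ convex.

convex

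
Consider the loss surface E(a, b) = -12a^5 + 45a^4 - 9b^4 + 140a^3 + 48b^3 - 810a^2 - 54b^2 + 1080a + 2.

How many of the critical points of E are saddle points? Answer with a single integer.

6

E separates as a function of a plus a function of b, so ∇E=0 decouples.
∂E/∂a = -60(a - 3)(a - 2)(a - 1)(a + 3) = 0 at a ∈ {-3, 1, 2, 3}; ∂E/∂b = -36b(b - 3)(b - 1) = 0 at b ∈ {0, 1, 3}.
The Hessian is diagonal: diag(E_aa, E_bb). Second derivatives: E_aa(-3)=7200, E_aa(1)=-480, E_aa(2)=300, E_aa(3)=-720; E_bb(0)=-108, E_bb(1)=72, E_bb(3)=-216.
Saddle points occur where the two diagonal entries have opposite signs: (-3, 0), (-3, 3), (1, 1), (2, 0), (2, 3), (3, 1). Count: 6.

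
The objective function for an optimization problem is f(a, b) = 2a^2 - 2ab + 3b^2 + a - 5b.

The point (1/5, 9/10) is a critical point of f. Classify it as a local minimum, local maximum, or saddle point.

local minimum

The Hessian of f is constant: H = [[4, -2], [-2, 6]].
det(H) = 4·6 − (-2)² = 20.
det(H) > 0 and tr(H) = 10 > 0, so H is positive definite and the point is a local minimum.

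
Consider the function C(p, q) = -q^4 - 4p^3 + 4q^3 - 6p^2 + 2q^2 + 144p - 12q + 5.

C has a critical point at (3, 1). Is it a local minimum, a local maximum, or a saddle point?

The mixed partial ∂²C/∂p∂q is 0, so the Hessian at any point is diag(C_pp, C_qq) = diag(-12(2p + 1), 4(-3q^2 + 6q + 1)).
At (3, 1): H = diag(-84, 16).
The eigenvalues have opposite signs, so H is indefinite: a saddle point.

saddle point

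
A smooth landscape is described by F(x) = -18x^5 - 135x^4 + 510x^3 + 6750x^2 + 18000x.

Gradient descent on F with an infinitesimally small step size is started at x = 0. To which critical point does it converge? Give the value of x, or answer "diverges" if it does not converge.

F'(x) = -90(x - 5)(x + 2)(x + 4)(x + 5), so F'(0) = 18000.
Gradient descent moves in the -F' direction, i.e. x is decreasing.
The nearest critical point in that direction is x = -2, where F'' = 3780 > 0 (a local minimum). The iterate converges there.

-2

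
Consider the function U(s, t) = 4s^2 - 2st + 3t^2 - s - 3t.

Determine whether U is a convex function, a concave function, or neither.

convex

U is quadratic, so its Hessian is the constant matrix H = [[8, -2], [-2, 6]].
det(H) = 44, tr(H) = 14.
det(H) > 0 and tr(H) > 0, so H is positive definite everywhere: convex.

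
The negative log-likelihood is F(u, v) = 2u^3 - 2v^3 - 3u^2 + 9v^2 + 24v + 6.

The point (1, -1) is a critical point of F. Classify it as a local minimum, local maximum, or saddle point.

local minimum

The mixed partial ∂²F/∂u∂v is 0, so the Hessian at any point is diag(F_uu, F_vv) = diag(6(2u - 1), 6(-2v + 3)).
At (1, -1): H = diag(6, 30).
Both eigenvalues are positive, so H is positive definite: a local minimum.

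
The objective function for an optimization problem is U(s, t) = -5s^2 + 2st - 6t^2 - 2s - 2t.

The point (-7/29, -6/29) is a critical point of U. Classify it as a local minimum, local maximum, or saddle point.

The Hessian of U is constant: H = [[-10, 2], [2, -12]].
det(H) = (-10)·(-12) − 2² = 116.
det(H) > 0 and tr(H) = -22 < 0, so H is negative definite and the point is a local maximum.

local maximum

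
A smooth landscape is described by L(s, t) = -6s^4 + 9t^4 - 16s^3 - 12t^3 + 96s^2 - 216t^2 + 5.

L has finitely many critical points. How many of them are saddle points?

5

L separates as a function of s plus a function of t, so ∇L=0 decouples.
∂L/∂s = -24s(s - 2)(s + 4) = 0 at s ∈ {-4, 0, 2}; ∂L/∂t = 36t(t - 4)(t + 3) = 0 at t ∈ {-3, 0, 4}.
The Hessian is diagonal: diag(L_ss, L_tt). Second derivatives: L_ss(-4)=-576, L_ss(0)=192, L_ss(2)=-288; L_tt(-3)=756, L_tt(0)=-432, L_tt(4)=1008.
Saddle points occur where the two diagonal entries have opposite signs: (-4, -3), (-4, 4), (0, 0), (2, -3), (2, 4). Count: 5.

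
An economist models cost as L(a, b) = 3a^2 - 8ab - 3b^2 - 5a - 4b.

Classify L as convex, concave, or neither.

neither

L is quadratic, so its Hessian is the constant matrix H = [[6, -8], [-8, -6]].
det(H) = -100, tr(H) = 0.
det(H) < 0, so H is indefinite: neither convex nor concave.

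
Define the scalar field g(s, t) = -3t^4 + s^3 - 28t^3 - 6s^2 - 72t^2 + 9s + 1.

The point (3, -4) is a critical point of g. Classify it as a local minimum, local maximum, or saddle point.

The mixed partial ∂²g/∂s∂t is 0, so the Hessian at any point is diag(g_ss, g_tt) = diag(6(s - 2), -12(3t^2 + 14t + 12)).
At (3, -4): H = diag(6, -48).
The eigenvalues have opposite signs, so H is indefinite: a saddle point.

saddle point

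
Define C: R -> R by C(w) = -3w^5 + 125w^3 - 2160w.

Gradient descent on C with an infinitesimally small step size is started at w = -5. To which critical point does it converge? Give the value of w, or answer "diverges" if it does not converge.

-4

C'(w) = -15(w - 4)(w - 3)(w + 3)(w + 4), so C'(-5) = -2160.
Gradient descent moves in the -C' direction, i.e. w is increasing.
The nearest critical point in that direction is w = -4, where C'' = 840 > 0 (a local minimum). The iterate converges there.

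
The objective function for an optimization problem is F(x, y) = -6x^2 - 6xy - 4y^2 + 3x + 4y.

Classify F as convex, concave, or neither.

concave

F is quadratic, so its Hessian is the constant matrix H = [[-12, -6], [-6, -8]].
det(H) = 60, tr(H) = -20.
det(H) > 0 and tr(H) < 0, so H is negative definite everywhere: concave.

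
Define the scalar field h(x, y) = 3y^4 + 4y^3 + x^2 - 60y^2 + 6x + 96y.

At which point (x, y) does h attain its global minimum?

h(x,y) separates as P(x) + Q(y), so its minimum is min P + min Q.
P'(x) = 2x + 6 vanishes at x ∈ {-3}; Q'(y) = 12(y - 2)(y - 1)(y + 4) vanishes at y ∈ {-4, 1, 2}.
Local minima of P (where P''>0): P(-3)=-9. Local minima of Q: Q(-4)=-832, Q(2)=32.
So the global minimum of h is P(-3) + Q(-4) = -9 − 832 = -841, attained at (-3, -4).

(-3, -4)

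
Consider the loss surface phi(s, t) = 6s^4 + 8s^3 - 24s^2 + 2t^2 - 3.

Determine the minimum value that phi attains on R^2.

phi(s,t) separates as P(s) + Q(t) − 3, so its minimum is min P + min Q − 3.
P'(s) = 24s(s - 1)(s + 2) vanishes at s ∈ {-2, 0, 1}; Q'(t) = 4t vanishes at t ∈ {0}.
Local minima of P (where P''>0): P(-2)=-64, P(1)=-10. Local minima of Q: Q(0)=0.
So the global minimum of phi is P(-2) + Q(0) − 3 = -64 + 0 − 3 = -67, attained at (-2, 0).

-67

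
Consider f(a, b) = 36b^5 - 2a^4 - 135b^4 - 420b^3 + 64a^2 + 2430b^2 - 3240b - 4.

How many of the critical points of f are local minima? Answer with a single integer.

f separates as a function of a plus a function of b, so ∇f=0 decouples.
∂f/∂a = -8a(a - 4)(a + 4) = 0 at a ∈ {-4, 0, 4}; ∂f/∂b = 180(b - 3)(b - 2)(b - 1)(b + 3) = 0 at b ∈ {-3, 1, 2, 3}.
The Hessian is diagonal: diag(f_aa, f_bb). Second derivatives: f_aa(-4)=-256, f_aa(0)=128, f_aa(4)=-256; f_bb(-3)=-21600, f_bb(1)=1440, f_bb(2)=-900, f_bb(3)=2160.
Local minima occur where both diagonal entries positive: (0, 1), (0, 3). Count: 2.

2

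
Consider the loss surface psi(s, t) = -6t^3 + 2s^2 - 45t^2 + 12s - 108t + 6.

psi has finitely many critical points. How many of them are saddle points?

1

psi separates as a function of s plus a function of t, so ∇psi=0 decouples.
∂psi/∂s = 4(s + 3) = 0 at s ∈ {-3}; ∂psi/∂t = -18(t + 2)(t + 3) = 0 at t ∈ {-3, -2}.
The Hessian is diagonal: diag(psi_ss, psi_tt). Second derivatives: psi_ss(-3)=4; psi_tt(-3)=18, psi_tt(-2)=-18.
Saddle points occur where the two diagonal entries have opposite signs: (-3, -2). Count: 1.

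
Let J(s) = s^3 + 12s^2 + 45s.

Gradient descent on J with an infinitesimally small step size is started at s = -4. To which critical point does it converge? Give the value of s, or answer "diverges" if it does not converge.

J'(s) = 3(s + 3)(s + 5), so J'(-4) = -3.
Gradient descent moves in the -J' direction, i.e. s is increasing.
The nearest critical point in that direction is s = -3, where J'' = 6 > 0 (a local minimum). The iterate converges there.

-3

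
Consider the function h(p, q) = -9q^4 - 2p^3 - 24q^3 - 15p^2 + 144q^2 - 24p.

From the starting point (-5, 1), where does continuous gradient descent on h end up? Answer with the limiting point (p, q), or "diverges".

h is separable, so gradient descent decouples: p follows -∂h/∂p, q follows -∂h/∂q.
∂h/∂p = -6(p + 1)(p + 4); at p=-5 this is -24, so p increases.
∂h/∂q = -36q(q - 2)(q + 4); at q=1 this is 180, so q decreases.
p converges to its nearest critical value -4 (a local min of the p-part); q converges to 0. The iterate converges to (-4, 0).

(-4, 0)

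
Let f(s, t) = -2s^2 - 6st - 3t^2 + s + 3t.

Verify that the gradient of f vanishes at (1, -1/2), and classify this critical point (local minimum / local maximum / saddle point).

saddle point

∇f = (-4s - 6t + 1, -6s - 6t + 3); substituting (1, -1/2) gives ∇f = (0, 0), so (1, -1/2) is indeed a critical point.
The Hessian of f is constant: H = [[-4, -6], [-6, -6]].
det(H) = (-4)·(-6) − (-6)² = -12.
Since det(H) < 0, H is indefinite and the critical point is a saddle point.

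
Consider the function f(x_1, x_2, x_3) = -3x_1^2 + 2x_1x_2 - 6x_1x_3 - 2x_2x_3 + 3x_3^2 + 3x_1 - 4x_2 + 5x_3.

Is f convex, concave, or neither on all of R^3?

neither

f is quadratic, so its Hessian is the constant matrix H = [[-6, 2, -6], [2, 0, -2], [-6, -2, 6]].
Leading principal minors: -6, -4, 48.
Neither pattern holds ⇒ H is indefinite ⇒ neither convex nor concave.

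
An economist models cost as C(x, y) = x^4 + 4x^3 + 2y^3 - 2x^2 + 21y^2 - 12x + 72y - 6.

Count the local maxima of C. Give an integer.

1

C separates as a function of x plus a function of y, so ∇C=0 decouples.
∂C/∂x = 4(x - 1)(x + 1)(x + 3) = 0 at x ∈ {-3, -1, 1}; ∂C/∂y = 6(y + 3)(y + 4) = 0 at y ∈ {-4, -3}.
The Hessian is diagonal: diag(C_xx, C_yy). Second derivatives: C_xx(-3)=32, C_xx(-1)=-16, C_xx(1)=32; C_yy(-4)=-6, C_yy(-3)=6.
Local maxima occur where both diagonal entries negative: (-1, -4). Count: 1.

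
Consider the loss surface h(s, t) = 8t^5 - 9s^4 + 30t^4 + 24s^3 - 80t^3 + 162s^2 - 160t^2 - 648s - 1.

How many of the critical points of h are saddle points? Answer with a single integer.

6

h separates as a function of s plus a function of t, so ∇h=0 decouples.
∂h/∂s = -36(s - 3)(s - 2)(s + 3) = 0 at s ∈ {-3, 2, 3}; ∂h/∂t = 40t(t - 2)(t + 1)(t + 4) = 0 at t ∈ {-4, -1, 0, 2}.
The Hessian is diagonal: diag(h_ss, h_tt). Second derivatives: h_ss(-3)=-1080, h_ss(2)=180, h_ss(3)=-216; h_tt(-4)=-2880, h_tt(-1)=360, h_tt(0)=-320, h_tt(2)=1440.
Saddle points occur where the two diagonal entries have opposite signs: (-3, -1), (-3, 2), (2, -4), (2, 0), (3, -1), (3, 2). Count: 6.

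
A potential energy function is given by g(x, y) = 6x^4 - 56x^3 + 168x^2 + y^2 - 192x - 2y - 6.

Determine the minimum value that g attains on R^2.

-135

g(x,y) separates as P(x) + Q(y) − 6, so its minimum is min P + min Q − 6.
P'(x) = 24(x - 4)(x - 2)(x - 1) vanishes at x ∈ {1, 2, 4}; Q'(y) = 2y - 2 vanishes at y ∈ {1}.
Local minima of P (where P''>0): P(1)=-74, P(4)=-128. Local minima of Q: Q(1)=-1.
So the global minimum of g is P(4) + Q(1) − 6 = -128 − 1 − 6 = -135, attained at (4, 1).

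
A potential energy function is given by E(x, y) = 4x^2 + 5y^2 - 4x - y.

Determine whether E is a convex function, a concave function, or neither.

convex

E is quadratic, so its Hessian is the constant matrix H = [[8, 0], [0, 10]].
det(H) = 80, tr(H) = 18.
det(H) > 0 and tr(H) > 0, so H is positive definite everywhere: convex.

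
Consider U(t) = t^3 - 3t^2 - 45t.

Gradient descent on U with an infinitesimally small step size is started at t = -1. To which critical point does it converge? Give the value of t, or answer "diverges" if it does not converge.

U'(t) = 3(t - 5)(t + 3), so U'(-1) = -36.
Gradient descent moves in the -U' direction, i.e. t is increasing.
The nearest critical point in that direction is t = 5, where U'' = 24 > 0 (a local minimum). The iterate converges there.

5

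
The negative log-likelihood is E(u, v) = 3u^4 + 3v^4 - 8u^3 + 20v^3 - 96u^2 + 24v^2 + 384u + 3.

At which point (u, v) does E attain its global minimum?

(-4, -4)

E(u,v) separates as P(u) + Q(v) + 3, so its minimum is min P + min Q + 3.
P'(u) = 12(u - 4)(u - 2)(u + 4) vanishes at u ∈ {-4, 2, 4}; Q'(v) = 12v(v + 1)(v + 4) vanishes at v ∈ {-4, -1, 0}.
Local minima of P (where P''>0): P(-4)=-1792, P(4)=256. Local minima of Q: Q(-4)=-128, Q(0)=0.
So the global minimum of E is P(-4) + Q(-4) + 3 = -1792 − 128 + 3 = -1917, attained at (-4, -4).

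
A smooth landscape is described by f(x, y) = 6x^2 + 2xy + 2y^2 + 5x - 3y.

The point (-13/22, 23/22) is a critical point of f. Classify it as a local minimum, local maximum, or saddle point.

local minimum

The Hessian of f is constant: H = [[12, 2], [2, 4]].
det(H) = 12·4 − 2² = 44.
det(H) > 0 and tr(H) = 16 > 0, so H is positive definite and the point is a local minimum.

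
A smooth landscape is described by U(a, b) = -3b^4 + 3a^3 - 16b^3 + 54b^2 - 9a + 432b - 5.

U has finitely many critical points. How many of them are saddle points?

U separates as a function of a plus a function of b, so ∇U=0 decouples.
∂U/∂a = 9(a - 1)(a + 1) = 0 at a ∈ {-1, 1}; ∂U/∂b = -12(b - 3)(b + 3)(b + 4) = 0 at b ∈ {-4, -3, 3}.
The Hessian is diagonal: diag(U_aa, U_bb). Second derivatives: U_aa(-1)=-18, U_aa(1)=18; U_bb(-4)=-84, U_bb(-3)=72, U_bb(3)=-504.
Saddle points occur where the two diagonal entries have opposite signs: (-1, -3), (1, -4), (1, 3). Count: 3.

3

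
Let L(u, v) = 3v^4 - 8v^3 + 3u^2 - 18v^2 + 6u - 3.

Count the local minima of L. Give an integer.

L separates as a function of u plus a function of v, so ∇L=0 decouples.
∂L/∂u = 6(u + 1) = 0 at u ∈ {-1}; ∂L/∂v = 12v(v - 3)(v + 1) = 0 at v ∈ {-1, 0, 3}.
The Hessian is diagonal: diag(L_uu, L_vv). Second derivatives: L_uu(-1)=6; L_vv(-1)=48, L_vv(0)=-36, L_vv(3)=144.
Local minima occur where both diagonal entries positive: (-1, -1), (-1, 3). Count: 2.

2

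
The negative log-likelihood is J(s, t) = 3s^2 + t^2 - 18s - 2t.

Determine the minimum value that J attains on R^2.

J(s,t) separates as P(s) + Q(t), so its minimum is min P + min Q.
P'(s) = 6s - 18 vanishes at s ∈ {3}; Q'(t) = 2(t - 1) vanishes at t ∈ {1}.
Local minima of P (where P''>0): P(3)=-27. Local minima of Q: Q(1)=-1.
So the global minimum of J is P(3) + Q(1) = -27 − 1 = -28, attained at (3, 1).

-28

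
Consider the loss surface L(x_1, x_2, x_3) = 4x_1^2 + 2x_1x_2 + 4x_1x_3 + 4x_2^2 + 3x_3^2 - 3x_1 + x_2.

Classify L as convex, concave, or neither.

convex

L is quadratic, so its Hessian is the constant matrix H = [[8, 2, 4], [2, 8, 0], [4, 0, 6]].
Leading principal minors: 8, 60, 232.
All positive ⇒ H ≻ 0 ⇒ convex.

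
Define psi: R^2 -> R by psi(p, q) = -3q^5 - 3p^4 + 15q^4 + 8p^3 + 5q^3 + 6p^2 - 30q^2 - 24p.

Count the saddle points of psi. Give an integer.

psi separates as a function of p plus a function of q, so ∇psi=0 decouples.
∂psi/∂p = -12(p - 2)(p - 1)(p + 1) = 0 at p ∈ {-1, 1, 2}; ∂psi/∂q = -15q(q - 4)(q - 1)(q + 1) = 0 at q ∈ {-1, 0, 1, 4}.
The Hessian is diagonal: diag(psi_pp, psi_qq). Second derivatives: psi_pp(-1)=-72, psi_pp(1)=24, psi_pp(2)=-36; psi_qq(-1)=150, psi_qq(0)=-60, psi_qq(1)=90, psi_qq(4)=-900.
Saddle points occur where the two diagonal entries have opposite signs: (-1, -1), (-1, 1), (1, 0), (1, 4), (2, -1), (2, 1). Count: 6.

6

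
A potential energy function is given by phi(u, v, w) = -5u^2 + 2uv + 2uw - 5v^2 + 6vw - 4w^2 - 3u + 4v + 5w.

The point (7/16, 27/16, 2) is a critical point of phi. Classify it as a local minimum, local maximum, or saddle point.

local maximum

The Hessian is constant: H = [[-10, 2, 2], [2, -10, 6], [2, 6, -8]].
Leading principal minors: Δ₁ = -10, Δ₂ = 96, Δ₃ = -320.
The minors alternate sign starting negative (−, +, −), so H is negative definite: a local maximum.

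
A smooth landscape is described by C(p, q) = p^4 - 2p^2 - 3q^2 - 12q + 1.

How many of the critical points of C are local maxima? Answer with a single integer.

1

C separates as a function of p plus a function of q, so ∇C=0 decouples.
∂C/∂p = 4p(p - 1)(p + 1) = 0 at p ∈ {-1, 0, 1}; ∂C/∂q = -6(q + 2) = 0 at q ∈ {-2}.
The Hessian is diagonal: diag(C_pp, C_qq). Second derivatives: C_pp(-1)=8, C_pp(0)=-4, C_pp(1)=8; C_qq(-2)=-6.
Local maxima occur where both diagonal entries negative: (0, -2). Count: 1.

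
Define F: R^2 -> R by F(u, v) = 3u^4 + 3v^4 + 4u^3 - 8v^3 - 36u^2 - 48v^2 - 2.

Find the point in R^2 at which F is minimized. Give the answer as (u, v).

F(u,v) separates as P(u) + Q(v) − 2, so its minimum is min P + min Q − 2.
P'(u) = 12u(u - 2)(u + 3) vanishes at u ∈ {-3, 0, 2}; Q'(v) = 12v(v - 4)(v + 2) vanishes at v ∈ {-2, 0, 4}.
Local minima of P (where P''>0): P(-3)=-189, P(2)=-64. Local minima of Q: Q(-2)=-80, Q(4)=-512.
So the global minimum of F is P(-3) + Q(4) − 2 = -189 − 512 − 2 = -703, attained at (-3, 4).

(-3, 4)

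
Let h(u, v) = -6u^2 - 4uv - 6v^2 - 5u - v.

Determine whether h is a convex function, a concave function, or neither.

concave

h is quadratic, so its Hessian is the constant matrix H = [[-12, -4], [-4, -12]].
det(H) = 128, tr(H) = -24.
det(H) > 0 and tr(H) < 0, so H is negative definite everywhere: concave.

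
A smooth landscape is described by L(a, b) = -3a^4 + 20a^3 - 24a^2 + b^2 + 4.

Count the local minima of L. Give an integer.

1

L separates as a function of a plus a function of b, so ∇L=0 decouples.
∂L/∂a = -12a(a - 4)(a - 1) = 0 at a ∈ {0, 1, 4}; ∂L/∂b = 2b = 0 at b ∈ {0}.
The Hessian is diagonal: diag(L_aa, L_bb). Second derivatives: L_aa(0)=-48, L_aa(1)=36, L_aa(4)=-144; L_bb(0)=2.
Local minima occur where both diagonal entries positive: (1, 0). Count: 1.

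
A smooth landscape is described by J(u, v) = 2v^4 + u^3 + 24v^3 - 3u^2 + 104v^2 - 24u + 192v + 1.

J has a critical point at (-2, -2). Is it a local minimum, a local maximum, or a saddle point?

The mixed partial ∂²J/∂u∂v is 0, so the Hessian at any point is diag(J_uu, J_vv) = diag(6(u - 1), 8(3v^2 + 18v + 26)).
At (-2, -2): H = diag(-18, 16).
The eigenvalues have opposite signs, so H is indefinite: a saddle point.

saddle point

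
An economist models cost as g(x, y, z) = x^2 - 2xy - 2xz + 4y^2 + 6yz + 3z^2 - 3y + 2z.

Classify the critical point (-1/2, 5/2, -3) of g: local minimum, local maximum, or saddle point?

The Hessian is constant: H = [[2, -2, -2], [-2, 8, 6], [-2, 6, 6]].
Leading principal minors: Δ₁ = 2, Δ₂ = 12, Δ₃ = 16.
All leading minors are positive, so H is positive definite: a local minimum.

local minimum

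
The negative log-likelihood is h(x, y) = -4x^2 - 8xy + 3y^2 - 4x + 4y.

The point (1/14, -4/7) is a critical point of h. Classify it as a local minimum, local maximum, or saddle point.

The Hessian of h is constant: H = [[-8, -8], [-8, 6]].
det(H) = (-8)·6 − (-8)² = -112.
Since det(H) < 0, H is indefinite and the critical point is a saddle point.

saddle point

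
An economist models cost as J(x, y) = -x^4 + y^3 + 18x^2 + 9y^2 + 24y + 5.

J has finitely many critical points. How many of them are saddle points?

J separates as a function of x plus a function of y, so ∇J=0 decouples.
∂J/∂x = -4x(x - 3)(x + 3) = 0 at x ∈ {-3, 0, 3}; ∂J/∂y = 3(y + 2)(y + 4) = 0 at y ∈ {-4, -2}.
The Hessian is diagonal: diag(J_xx, J_yy). Second derivatives: J_xx(-3)=-72, J_xx(0)=36, J_xx(3)=-72; J_yy(-4)=-6, J_yy(-2)=6.
Saddle points occur where the two diagonal entries have opposite signs: (-3, -2), (0, -4), (3, -2). Count: 3.

3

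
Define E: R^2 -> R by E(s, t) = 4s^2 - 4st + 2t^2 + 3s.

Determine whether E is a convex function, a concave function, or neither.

E is quadratic, so its Hessian is the constant matrix H = [[8, -4], [-4, 4]].
det(H) = 16, tr(H) = 12.
det(H) > 0 and tr(H) > 0, so H is positive definite everywhere: convex.

convex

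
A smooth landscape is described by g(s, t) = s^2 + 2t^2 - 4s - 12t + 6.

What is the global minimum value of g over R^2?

-16

g(s,t) separates as P(s) + Q(t) + 6, so its minimum is min P + min Q + 6.
P'(s) = 2s - 4 vanishes at s ∈ {2}; Q'(t) = 4(t - 3) vanishes at t ∈ {3}.
Local minima of P (where P''>0): P(2)=-4. Local minima of Q: Q(3)=-18.
So the global minimum of g is P(2) + Q(3) + 6 = -4 − 18 + 6 = -16, attained at (2, 3).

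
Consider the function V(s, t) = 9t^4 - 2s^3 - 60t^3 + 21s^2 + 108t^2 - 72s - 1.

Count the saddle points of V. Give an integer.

V separates as a function of s plus a function of t, so ∇V=0 decouples.
∂V/∂s = -6(s - 4)(s - 3) = 0 at s ∈ {3, 4}; ∂V/∂t = 36t(t - 3)(t - 2) = 0 at t ∈ {0, 2, 3}.
The Hessian is diagonal: diag(V_ss, V_tt). Second derivatives: V_ss(3)=6, V_ss(4)=-6; V_tt(0)=216, V_tt(2)=-72, V_tt(3)=108.
Saddle points occur where the two diagonal entries have opposite signs: (3, 2), (4, 0), (4, 3). Count: 3.

3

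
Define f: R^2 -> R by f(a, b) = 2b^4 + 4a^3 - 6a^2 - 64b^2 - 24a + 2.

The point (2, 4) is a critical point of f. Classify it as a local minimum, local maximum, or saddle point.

local minimum

The mixed partial ∂²f/∂a∂b is 0, so the Hessian at any point is diag(f_aa, f_bb) = diag(12(2a - 1), 8(3b^2 - 16)).
At (2, 4): H = diag(36, 256).
Both eigenvalues are positive, so H is positive definite: a local minimum.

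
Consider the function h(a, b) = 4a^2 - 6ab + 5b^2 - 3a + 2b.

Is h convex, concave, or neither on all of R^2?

convex

h is quadratic, so its Hessian is the constant matrix H = [[8, -6], [-6, 10]].
det(H) = 44, tr(H) = 18.
det(H) > 0 and tr(H) > 0, so H is positive definite everywhere: convex.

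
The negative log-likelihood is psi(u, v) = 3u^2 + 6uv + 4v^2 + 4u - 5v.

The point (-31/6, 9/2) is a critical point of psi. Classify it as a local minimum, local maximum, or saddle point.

The Hessian of psi is constant: H = [[6, 6], [6, 8]].
det(H) = 6·8 − 6² = 12.
det(H) > 0 and tr(H) = 14 > 0, so H is positive definite and the point is a local minimum.

local minimum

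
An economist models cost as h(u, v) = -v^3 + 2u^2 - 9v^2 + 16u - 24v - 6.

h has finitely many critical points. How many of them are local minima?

h separates as a function of u plus a function of v, so ∇h=0 decouples.
∂h/∂u = 4(u + 4) = 0 at u ∈ {-4}; ∂h/∂v = -3(v + 2)(v + 4) = 0 at v ∈ {-4, -2}.
The Hessian is diagonal: diag(h_uu, h_vv). Second derivatives: h_uu(-4)=4; h_vv(-4)=6, h_vv(-2)=-6.
Local minima occur where both diagonal entries positive: (-4, -4). Count: 1.

1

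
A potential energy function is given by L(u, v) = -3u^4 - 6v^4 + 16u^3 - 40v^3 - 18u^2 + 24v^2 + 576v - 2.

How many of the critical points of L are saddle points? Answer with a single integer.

4

L separates as a function of u plus a function of v, so ∇L=0 decouples.
∂L/∂u = -12u(u - 3)(u - 1) = 0 at u ∈ {0, 1, 3}; ∂L/∂v = -24(v - 2)(v + 3)(v + 4) = 0 at v ∈ {-4, -3, 2}.
The Hessian is diagonal: diag(L_uu, L_vv). Second derivatives: L_uu(0)=-36, L_uu(1)=24, L_uu(3)=-72; L_vv(-4)=-144, L_vv(-3)=120, L_vv(2)=-720.
Saddle points occur where the two diagonal entries have opposite signs: (0, -3), (1, -4), (1, 2), (3, -3). Count: 4.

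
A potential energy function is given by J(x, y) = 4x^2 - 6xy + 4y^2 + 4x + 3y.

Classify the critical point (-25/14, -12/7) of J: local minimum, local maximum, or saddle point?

The Hessian of J is constant: H = [[8, -6], [-6, 8]].
det(H) = 8·8 − (-6)² = 28.
det(H) > 0 and tr(H) = 16 > 0, so H is positive definite and the point is a local minimum.

local minimum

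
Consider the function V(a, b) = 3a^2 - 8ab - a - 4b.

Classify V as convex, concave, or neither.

V is quadratic, so its Hessian is the constant matrix H = [[6, -8], [-8, 0]].
det(H) = -64, tr(H) = 6.
det(H) < 0, so H is indefinite: neither convex nor concave.

neither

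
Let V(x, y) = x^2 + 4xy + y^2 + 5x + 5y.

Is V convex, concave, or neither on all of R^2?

neither

V is quadratic, so its Hessian is the constant matrix H = [[2, 4], [4, 2]].
det(H) = -12, tr(H) = 4.
det(H) < 0, so H is indefinite: neither convex nor concave.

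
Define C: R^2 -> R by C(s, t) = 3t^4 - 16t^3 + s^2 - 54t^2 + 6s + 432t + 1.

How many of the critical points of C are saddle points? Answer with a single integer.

C separates as a function of s plus a function of t, so ∇C=0 decouples.
∂C/∂s = 2(s + 3) = 0 at s ∈ {-3}; ∂C/∂t = 12(t - 4)(t - 3)(t + 3) = 0 at t ∈ {-3, 3, 4}.
The Hessian is diagonal: diag(C_ss, C_tt). Second derivatives: C_ss(-3)=2; C_tt(-3)=504, C_tt(3)=-72, C_tt(4)=84.
Saddle points occur where the two diagonal entries have opposite signs: (-3, 3). Count: 1.

1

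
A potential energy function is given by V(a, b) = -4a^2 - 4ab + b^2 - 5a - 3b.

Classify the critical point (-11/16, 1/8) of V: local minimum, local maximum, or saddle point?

saddle point

The Hessian of V is constant: H = [[-8, -4], [-4, 2]].
det(H) = (-8)·2 − (-4)² = -32.
Since det(H) < 0, H is indefinite and the critical point is a saddle point.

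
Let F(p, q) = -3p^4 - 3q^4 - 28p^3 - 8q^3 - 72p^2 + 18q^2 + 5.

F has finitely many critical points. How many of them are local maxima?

F separates as a function of p plus a function of q, so ∇F=0 decouples.
∂F/∂p = -12p(p + 3)(p + 4) = 0 at p ∈ {-4, -3, 0}; ∂F/∂q = -12q(q - 1)(q + 3) = 0 at q ∈ {-3, 0, 1}.
The Hessian is diagonal: diag(F_pp, F_qq). Second derivatives: F_pp(-4)=-48, F_pp(-3)=36, F_pp(0)=-144; F_qq(-3)=-144, F_qq(0)=36, F_qq(1)=-48.
Local maxima occur where both diagonal entries negative: (-4, -3), (-4, 1), (0, -3), (0, 1). Count: 4.

4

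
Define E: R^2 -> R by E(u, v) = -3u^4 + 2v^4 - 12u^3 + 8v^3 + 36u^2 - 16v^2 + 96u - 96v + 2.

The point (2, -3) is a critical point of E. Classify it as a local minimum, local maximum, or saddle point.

The mixed partial ∂²E/∂u∂v is 0, so the Hessian at any point is diag(E_uu, E_vv) = diag(36(-u^2 - 2u + 2), 8(3v^2 + 6v - 4)).
At (2, -3): H = diag(-216, 40).
The eigenvalues have opposite signs, so H is indefinite: a saddle point.

saddle point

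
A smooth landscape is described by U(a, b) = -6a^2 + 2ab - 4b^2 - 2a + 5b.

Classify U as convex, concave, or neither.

U is quadratic, so its Hessian is the constant matrix H = [[-12, 2], [2, -8]].
det(H) = 92, tr(H) = -20.
det(H) > 0 and tr(H) < 0, so H is negative definite everywhere: concave.

concave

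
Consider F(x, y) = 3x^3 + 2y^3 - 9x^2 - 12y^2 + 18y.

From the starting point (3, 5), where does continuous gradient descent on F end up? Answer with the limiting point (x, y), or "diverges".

F is separable, so gradient descent decouples: x follows -∂F/∂x, y follows -∂F/∂y.
∂F/∂x = 9x(x - 2); at x=3 this is 27, so x decreases.
∂F/∂y = 6(y - 3)(y - 1); at y=5 this is 48, so y decreases.
x converges to its nearest critical value 2 (a local min of the x-part); y converges to 3. The iterate converges to (2, 3).

(2, 3)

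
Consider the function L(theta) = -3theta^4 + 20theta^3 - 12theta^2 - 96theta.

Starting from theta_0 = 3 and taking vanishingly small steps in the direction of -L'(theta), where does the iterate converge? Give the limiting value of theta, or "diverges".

2

L'(theta) = -12(theta - 4)(theta - 2)(theta + 1), so L'(3) = 48.
Gradient descent moves in the -L' direction, i.e. theta is decreasing.
The nearest critical point in that direction is theta = 2, where L'' = 72 > 0 (a local minimum). The iterate converges there.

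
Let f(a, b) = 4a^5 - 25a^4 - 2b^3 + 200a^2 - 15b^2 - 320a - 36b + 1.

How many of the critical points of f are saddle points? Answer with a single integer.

4

f separates as a function of a plus a function of b, so ∇f=0 decouples.
∂f/∂a = 20(a - 4)(a - 2)(a - 1)(a + 2) = 0 at a ∈ {-2, 1, 2, 4}; ∂f/∂b = -6(b + 2)(b + 3) = 0 at b ∈ {-3, -2}.
The Hessian is diagonal: diag(f_aa, f_bb). Second derivatives: f_aa(-2)=-1440, f_aa(1)=180, f_aa(2)=-160, f_aa(4)=720; f_bb(-3)=6, f_bb(-2)=-6.
Saddle points occur where the two diagonal entries have opposite signs: (-2, -3), (1, -2), (2, -3), (4, -2). Count: 4.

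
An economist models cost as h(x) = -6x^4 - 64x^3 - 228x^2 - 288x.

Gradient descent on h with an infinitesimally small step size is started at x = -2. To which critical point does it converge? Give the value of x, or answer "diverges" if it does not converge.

h'(x) = -24(x + 1)(x + 3)(x + 4), so h'(-2) = 48.
Gradient descent moves in the -h' direction, i.e. x is decreasing.
The nearest critical point in that direction is x = -3, where h'' = 48 > 0 (a local minimum). The iterate converges there.

-3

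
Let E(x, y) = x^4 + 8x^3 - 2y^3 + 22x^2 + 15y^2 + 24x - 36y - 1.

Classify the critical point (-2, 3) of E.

The mixed partial ∂²E/∂x∂y is 0, so the Hessian at any point is diag(E_xx, E_yy) = diag(4(3x^2 + 12x + 11), 6(-2y + 5)).
At (-2, 3): H = diag(-4, -6).
Both eigenvalues are negative, so H is negative definite: a local maximum.

local maximum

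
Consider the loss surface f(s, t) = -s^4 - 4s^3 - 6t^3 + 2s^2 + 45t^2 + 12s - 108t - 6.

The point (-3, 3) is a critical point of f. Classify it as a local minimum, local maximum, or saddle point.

The mixed partial ∂²f/∂s∂t is 0, so the Hessian at any point is diag(f_ss, f_tt) = diag(4(-3s^2 - 6s + 1), 18(-2t + 5)).
At (-3, 3): H = diag(-32, -18).
Both eigenvalues are negative, so H is negative definite: a local maximum.

local maximum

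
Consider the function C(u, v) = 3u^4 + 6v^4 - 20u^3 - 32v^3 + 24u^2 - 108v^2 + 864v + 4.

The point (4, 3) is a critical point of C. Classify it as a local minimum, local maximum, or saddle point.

saddle point

The mixed partial ∂²C/∂u∂v is 0, so the Hessian at any point is diag(C_uu, C_vv) = diag(12(3u^2 - 10u + 4), 24(3v^2 - 8v - 9)).
At (4, 3): H = diag(144, -144).
The eigenvalues have opposite signs, so H is indefinite: a saddle point.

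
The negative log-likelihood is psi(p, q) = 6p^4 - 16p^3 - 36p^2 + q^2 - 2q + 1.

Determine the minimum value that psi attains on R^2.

psi(p,q) separates as A(p) + B(q) + 1, so its minimum is min A + min B + 1.
A'(p) = 24p(p - 3)(p + 1) vanishes at p ∈ {-1, 0, 3}; B'(q) = 2q - 2 vanishes at q ∈ {1}.
Local minima of A (where A''>0): A(-1)=-14, A(3)=-270. Local minima of B: B(1)=-1.
So the global minimum of psi is A(3) + B(1) + 1 = -270 − 1 + 1 = -270, attained at (3, 1).

-270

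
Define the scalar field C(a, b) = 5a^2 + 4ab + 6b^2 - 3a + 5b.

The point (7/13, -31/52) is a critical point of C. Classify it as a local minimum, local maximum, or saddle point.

local minimum

The Hessian of C is constant: H = [[10, 4], [4, 12]].
det(H) = 10·12 − 4² = 104.
det(H) > 0 and tr(H) = 22 > 0, so H is positive definite and the point is a local minimum.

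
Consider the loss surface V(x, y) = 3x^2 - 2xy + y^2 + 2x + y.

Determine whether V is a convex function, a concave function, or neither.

V is quadratic, so its Hessian is the constant matrix H = [[6, -2], [-2, 2]].
det(H) = 8, tr(H) = 8.
det(H) > 0 and tr(H) > 0, so H is positive definite everywhere: convex.

convex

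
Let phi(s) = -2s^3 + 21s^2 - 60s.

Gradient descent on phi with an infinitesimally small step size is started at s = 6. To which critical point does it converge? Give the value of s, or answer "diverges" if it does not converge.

phi'(s) = -6(s - 5)(s - 2), so phi'(6) = -24.
Gradient descent moves in the -phi' direction, i.e. s is increasing.
There is no critical point above s=6, and phi' keeps the same sign, so the iterate runs off to +∞.

diverges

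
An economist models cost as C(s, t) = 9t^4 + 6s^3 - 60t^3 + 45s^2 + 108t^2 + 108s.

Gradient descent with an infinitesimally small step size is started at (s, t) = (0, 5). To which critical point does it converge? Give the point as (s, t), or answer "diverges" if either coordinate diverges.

(-2, 3)

C is separable, so gradient descent decouples: s follows -∂C/∂s, t follows -∂C/∂t.
∂C/∂s = 18(s + 2)(s + 3); at s=0 this is 108, so s decreases.
∂C/∂t = 36t(t - 3)(t - 2); at t=5 this is 1080, so t decreases.
s converges to its nearest critical value -2 (a local min of the s-part); t converges to 3. The iterate converges to (-2, 3).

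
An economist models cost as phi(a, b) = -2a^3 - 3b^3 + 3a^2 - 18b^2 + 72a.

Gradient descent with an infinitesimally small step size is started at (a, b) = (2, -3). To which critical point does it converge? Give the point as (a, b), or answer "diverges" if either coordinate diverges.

(-3, -4)

phi is separable, so gradient descent decouples: a follows -∂phi/∂a, b follows -∂phi/∂b.
∂phi/∂a = -6(a - 4)(a + 3); at a=2 this is 60, so a decreases.
∂phi/∂b = -9b(b + 4); at b=-3 this is 27, so b decreases.
a converges to its nearest critical value -3 (a local min of the a-part); b converges to -4. The iterate converges to (-3, -4).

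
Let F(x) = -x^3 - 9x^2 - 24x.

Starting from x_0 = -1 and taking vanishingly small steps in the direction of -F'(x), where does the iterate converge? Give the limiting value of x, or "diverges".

F'(x) = -3(x + 2)(x + 4), so F'(-1) = -9.
Gradient descent moves in the -F' direction, i.e. x is increasing.
There is no critical point above x=-1, and F' keeps the same sign, so the iterate runs off to +∞.

diverges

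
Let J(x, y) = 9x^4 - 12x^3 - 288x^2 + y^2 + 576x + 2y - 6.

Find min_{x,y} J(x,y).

J(x,y) separates as P(x) + Q(y) − 6, so its minimum is min P + min Q − 6.
P'(x) = 36(x - 4)(x - 1)(x + 4) vanishes at x ∈ {-4, 1, 4}; Q'(y) = 2y + 2 vanishes at y ∈ {-1}.
Local minima of P (where P''>0): P(-4)=-3840, P(4)=-768. Local minima of Q: Q(-1)=-1.
So the global minimum of J is P(-4) + Q(-1) − 6 = -3840 − 1 − 6 = -3847, attained at (-4, -1).

-3847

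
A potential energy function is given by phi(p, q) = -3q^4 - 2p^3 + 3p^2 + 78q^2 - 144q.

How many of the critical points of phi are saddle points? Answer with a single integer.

3

phi separates as a function of p plus a function of q, so ∇phi=0 decouples.
∂phi/∂p = -6p(p - 1) = 0 at p ∈ {0, 1}; ∂phi/∂q = -12(q - 3)(q - 1)(q + 4) = 0 at q ∈ {-4, 1, 3}.
The Hessian is diagonal: diag(phi_pp, phi_qq). Second derivatives: phi_pp(0)=6, phi_pp(1)=-6; phi_qq(-4)=-420, phi_qq(1)=120, phi_qq(3)=-168.
Saddle points occur where the two diagonal entries have opposite signs: (0, -4), (0, 3), (1, 1). Count: 3.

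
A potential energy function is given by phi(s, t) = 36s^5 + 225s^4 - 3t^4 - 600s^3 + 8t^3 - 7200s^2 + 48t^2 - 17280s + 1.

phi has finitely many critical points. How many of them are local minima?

2

phi separates as a function of s plus a function of t, so ∇phi=0 decouples.
∂phi/∂s = 180(s - 4)(s + 2)(s + 3)(s + 4) = 0 at s ∈ {-4, -3, -2, 4}; ∂phi/∂t = -12t(t - 4)(t + 2) = 0 at t ∈ {-2, 0, 4}.
The Hessian is diagonal: diag(phi_ss, phi_tt). Second derivatives: phi_ss(-4)=-2880, phi_ss(-3)=1260, phi_ss(-2)=-2160, phi_ss(4)=60480; phi_tt(-2)=-144, phi_tt(0)=96, phi_tt(4)=-288.
Local minima occur where both diagonal entries positive: (-3, 0), (4, 0). Count: 2.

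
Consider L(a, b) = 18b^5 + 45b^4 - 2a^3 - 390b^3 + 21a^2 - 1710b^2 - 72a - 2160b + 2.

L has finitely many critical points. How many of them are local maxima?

L separates as a function of a plus a function of b, so ∇L=0 decouples.
∂L/∂a = -6(a - 4)(a - 3) = 0 at a ∈ {3, 4}; ∂L/∂b = 90(b - 4)(b + 1)(b + 2)(b + 3) = 0 at b ∈ {-3, -2, -1, 4}.
The Hessian is diagonal: diag(L_aa, L_bb). Second derivatives: L_aa(3)=6, L_aa(4)=-6; L_bb(-3)=-1260, L_bb(-2)=540, L_bb(-1)=-900, L_bb(4)=18900.
Local maxima occur where both diagonal entries negative: (4, -3), (4, -1). Count: 2.

2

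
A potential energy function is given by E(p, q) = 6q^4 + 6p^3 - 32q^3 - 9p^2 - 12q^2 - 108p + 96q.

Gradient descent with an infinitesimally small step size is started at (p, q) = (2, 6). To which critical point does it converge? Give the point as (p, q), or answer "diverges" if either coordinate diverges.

(3, 4)

E is separable, so gradient descent decouples: p follows -∂E/∂p, q follows -∂E/∂q.
∂E/∂p = 18(p - 3)(p + 2); at p=2 this is -72, so p increases.
∂E/∂q = 24(q - 4)(q - 1)(q + 1); at q=6 this is 1680, so q decreases.
p converges to its nearest critical value 3 (a local min of the p-part); q converges to 4. The iterate converges to (3, 4).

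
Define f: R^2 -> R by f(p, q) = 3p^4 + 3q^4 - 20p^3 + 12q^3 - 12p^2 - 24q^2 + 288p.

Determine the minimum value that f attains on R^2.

f(p,q) separates as A(p) + B(q), so its minimum is min A + min B.
A'(p) = 12(p - 4)(p - 3)(p + 2) vanishes at p ∈ {-2, 3, 4}; B'(q) = 12q(q - 1)(q + 4) vanishes at q ∈ {-4, 0, 1}.
Local minima of A (where A''>0): A(-2)=-416, A(4)=448. Local minima of B: B(-4)=-384, B(1)=-9.
So the global minimum of f is A(-2) + B(-4) = -416 − 384 = -800, attained at (-2, -4).

-800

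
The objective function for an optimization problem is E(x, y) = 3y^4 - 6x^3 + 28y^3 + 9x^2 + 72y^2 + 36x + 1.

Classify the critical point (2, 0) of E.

saddle point

The mixed partial ∂²E/∂x∂y is 0, so the Hessian at any point is diag(E_xx, E_yy) = diag(18(-2x + 1), 12(3y^2 + 14y + 12)).
At (2, 0): H = diag(-54, 144).
The eigenvalues have opposite signs, so H is indefinite: a saddle point.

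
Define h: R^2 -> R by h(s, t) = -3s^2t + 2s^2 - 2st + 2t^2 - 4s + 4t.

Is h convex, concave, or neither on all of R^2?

The term -3s^2t is cubic, so the Hessian is not constant.
∂²h/∂s² = -6t + 4, which takes both signs as t varies (negative for sufficiently large t). A diagonal entry of the Hessian changing sign means the Hessian is neither positive- nor negative-semidefinite on all of R^2.

neither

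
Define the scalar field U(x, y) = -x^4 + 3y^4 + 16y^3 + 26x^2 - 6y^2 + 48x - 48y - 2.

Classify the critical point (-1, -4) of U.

local minimum

The mixed partial ∂²U/∂x∂y is 0, so the Hessian at any point is diag(U_xx, U_yy) = diag(4(-3x^2 + 13), 12(3y^2 + 8y - 1)).
At (-1, -4): H = diag(40, 180).
Both eigenvalues are positive, so H is positive definite: a local minimum.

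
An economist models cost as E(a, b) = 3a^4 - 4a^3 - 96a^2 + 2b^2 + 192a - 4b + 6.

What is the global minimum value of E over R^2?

-1276

E(a,b) separates as P(a) + Q(b) + 6, so its minimum is min P + min Q + 6.
P'(a) = 12(a - 4)(a - 1)(a + 4) vanishes at a ∈ {-4, 1, 4}; Q'(b) = 4b - 4 vanishes at b ∈ {1}.
Local minima of P (where P''>0): P(-4)=-1280, P(4)=-256. Local minima of Q: Q(1)=-2.
So the global minimum of E is P(-4) + Q(1) + 6 = -1280 − 2 + 6 = -1276, attained at (-4, 1).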